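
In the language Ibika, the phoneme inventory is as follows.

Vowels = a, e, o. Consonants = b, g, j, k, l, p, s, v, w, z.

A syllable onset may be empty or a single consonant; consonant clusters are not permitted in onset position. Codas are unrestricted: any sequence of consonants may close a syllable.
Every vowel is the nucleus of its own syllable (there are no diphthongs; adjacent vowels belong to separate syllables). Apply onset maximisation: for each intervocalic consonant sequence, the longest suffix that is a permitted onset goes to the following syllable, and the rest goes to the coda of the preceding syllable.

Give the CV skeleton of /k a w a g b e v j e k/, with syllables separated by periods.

Nuclei (vowels): a, a, e, e → 4 syllables.
Between /a/ (V1) and /a/ (V2): /w/ is a single consonant, so it becomes the next onset.
Between /a/ (V2) and /e/ (V3): /gb/ splits as /g/ + /b/ (/b/ is the longest suffix that is a licit onset).
Between /e/ (V3) and /e/ (V4): /vj/ splits as /v/ + /j/ (/j/ is the longest suffix that is a licit onset).
Result: ka.wag.bev.jek.
Mapping each syllable to C/V: /ka/ → CV, /wag/ → CVC, /bev/ → CVC, /jek/ → CVC.

CV.CVC.CVC.CVC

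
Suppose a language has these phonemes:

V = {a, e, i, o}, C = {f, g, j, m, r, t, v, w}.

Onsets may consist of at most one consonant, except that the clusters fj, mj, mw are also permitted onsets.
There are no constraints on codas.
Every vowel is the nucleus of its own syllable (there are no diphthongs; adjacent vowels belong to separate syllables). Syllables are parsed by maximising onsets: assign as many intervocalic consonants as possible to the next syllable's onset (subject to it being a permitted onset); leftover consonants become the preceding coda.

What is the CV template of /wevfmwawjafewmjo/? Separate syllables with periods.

Nuclei (vowels): e, a, a, e, o → 5 syllables.
σ1/σ2 boundary: /vfmw/; trying suffixes from longest down, /mw/ is the first permitted one, so coda /vf/ | onset /mw/.
σ2/σ3 boundary: cluster /wj/ — the longest permitted-onset suffix is /j/; onset = /j/, preceding coda = /w/.
σ3/σ4 boundary: /f/ is a single consonant, so it becomes the next onset.
σ4/σ5 boundary: /wmj/; trying suffixes from longest down, /mj/ is the first permitted one, so coda /w/ | onset /mj/.
So the parse is wevf.mwaw.ja.few.mjo.
Mapping each syllable to C/V: /wevf/ → CVCC, /mwaw/ → CCVC, /ja/ → CV, /few/ → CVC, /mjo/ → CCV.

CVCC.CCVC.CV.CVC.CCV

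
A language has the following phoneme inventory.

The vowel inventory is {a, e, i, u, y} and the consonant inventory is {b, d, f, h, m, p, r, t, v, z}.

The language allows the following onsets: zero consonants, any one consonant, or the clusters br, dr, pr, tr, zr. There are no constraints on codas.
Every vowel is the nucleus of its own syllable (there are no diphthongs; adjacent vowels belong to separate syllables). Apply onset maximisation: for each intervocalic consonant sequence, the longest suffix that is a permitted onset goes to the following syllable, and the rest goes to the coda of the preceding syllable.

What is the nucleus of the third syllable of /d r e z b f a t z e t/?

Nuclei (vowels): e, a, e → 3 syllables.
The third nucleus (vowel 3 from the left) is /e/.

e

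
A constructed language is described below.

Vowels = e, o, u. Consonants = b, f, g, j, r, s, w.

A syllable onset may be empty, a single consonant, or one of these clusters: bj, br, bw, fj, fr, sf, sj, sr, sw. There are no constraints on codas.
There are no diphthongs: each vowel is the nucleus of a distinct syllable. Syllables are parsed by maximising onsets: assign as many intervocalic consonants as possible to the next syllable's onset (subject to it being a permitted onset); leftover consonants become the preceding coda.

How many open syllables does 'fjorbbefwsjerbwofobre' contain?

3

The vowels are o, e, e, o, o, e — 6 nuclei, so 6 syllables.
Between /o/ (V1) and /e/ (V2): /rbb/; trying suffixes from longest down, /b/ is the first permitted one, so coda /rb/ | onset /b/.
Between /e/ (V2) and /e/ (V3): /fwsj/ — longest licit onset from the right is /sj/, leaving /fw/ as coda.
Between /e/ (V3) and /o/ (V4): cluster /rbw/ — the longest permitted-onset suffix is /bw/; onset = /bw/, preceding coda = /r/.
Between /o/ (V4) and /o/ (V5): /f/ → onset of the next syllable (single consonants are always licit onsets).
Between /o/ (V5) and /e/ (V6): /br/ — entire cluster is a permitted onset → onset /br/, coda ∅.
Result: fjorb.befw.sjer.bwo.fo.bre.
Classifying each syllable: /fjorb/ (closed), /befw/ (closed), /sjer/ (closed), /bwo/ (open), /fo/ (open), /bre/ (open).
Open syllables: 3.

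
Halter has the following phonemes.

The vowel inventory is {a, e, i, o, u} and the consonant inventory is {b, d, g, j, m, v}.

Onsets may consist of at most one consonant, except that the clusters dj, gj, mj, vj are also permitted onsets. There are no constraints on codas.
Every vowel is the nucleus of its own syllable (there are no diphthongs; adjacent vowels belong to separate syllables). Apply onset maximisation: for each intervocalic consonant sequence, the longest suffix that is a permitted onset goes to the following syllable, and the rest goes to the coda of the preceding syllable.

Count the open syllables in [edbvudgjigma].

1

The vowels are e, u, i, a — 4 nuclei, so 4 syllables.
σ1/σ2 boundary: cluster /dbv/ — the longest permitted-onset suffix is /v/; onset = /v/, preceding coda = /db/.
σ2/σ3 boundary: cluster /dgj/ — the longest permitted-onset suffix is /gj/; onset = /gj/, preceding coda = /d/.
σ3/σ4 boundary: /gm/; trying suffixes from longest down, /m/ is the first permitted one, so coda /g/ | onset /m/.
So the parse is edb.vud.gjig.ma.
Classifying each syllable: /edb/ (closed), /vud/ (closed), /gjig/ (closed), /ma/ (open).
Open syllables: 1.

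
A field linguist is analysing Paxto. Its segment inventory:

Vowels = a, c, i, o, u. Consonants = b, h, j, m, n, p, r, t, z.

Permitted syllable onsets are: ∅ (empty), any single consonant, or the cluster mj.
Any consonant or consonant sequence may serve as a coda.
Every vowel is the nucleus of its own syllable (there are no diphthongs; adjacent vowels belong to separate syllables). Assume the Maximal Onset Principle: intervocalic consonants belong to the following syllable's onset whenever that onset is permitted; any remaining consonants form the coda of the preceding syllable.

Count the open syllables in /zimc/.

2

The vowels are i, c — 2 nuclei, so 2 syllables.
Between /i/ (V1) and /c/ (V2): /m/ → onset of the next syllable (single consonants are always licit onsets).
So the parse is zi.mc.
Classifying each syllable: /zi/ (open), /mc/ (open).
Open syllables: 2.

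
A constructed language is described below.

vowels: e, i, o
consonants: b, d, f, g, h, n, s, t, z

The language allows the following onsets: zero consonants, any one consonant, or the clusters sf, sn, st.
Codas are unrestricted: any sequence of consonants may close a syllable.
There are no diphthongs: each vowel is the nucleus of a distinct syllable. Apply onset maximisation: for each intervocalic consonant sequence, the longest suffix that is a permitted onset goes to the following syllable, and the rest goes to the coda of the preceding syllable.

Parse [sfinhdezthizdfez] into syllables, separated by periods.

sfinh.dezt.hizd.fez

Vowels present: i, e, i, e; each is a nucleus, giving 4 syllables.
V1 /i/ – V2 /e/: /nhd/; trying suffixes from longest down, /d/ is the first permitted one, so coda /nh/ | onset /d/.
V2 /e/ – V3 /i/: cluster /zth/ — the longest permitted-onset suffix is /h/; onset = /h/, preceding coda = /zt/.
V3 /i/ – V4 /e/: /zdf/ splits as /zd/ + /f/ (/f/ is the longest suffix that is a licit onset).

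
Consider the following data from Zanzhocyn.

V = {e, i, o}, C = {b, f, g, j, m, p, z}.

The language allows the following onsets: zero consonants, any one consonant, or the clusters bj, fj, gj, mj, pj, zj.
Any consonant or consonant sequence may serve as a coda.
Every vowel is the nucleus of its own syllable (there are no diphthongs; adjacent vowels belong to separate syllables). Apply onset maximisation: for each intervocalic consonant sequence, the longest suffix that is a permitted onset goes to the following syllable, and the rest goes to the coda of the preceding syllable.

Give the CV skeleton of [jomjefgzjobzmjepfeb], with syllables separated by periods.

The vowels are o, e, o, e, e — 5 nuclei, so 5 syllables.
V1 /o/ – V2 /e/: /mj/ is a licit onset in full, so it all attaches to the next syllable.
V2 /e/ – V3 /o/: /fgzj/; trying suffixes from longest down, /zj/ is the first permitted one, so coda /fg/ | onset /zj/.
V3 /o/ – V4 /e/: cluster /bzmj/ — the longest permitted-onset suffix is /mj/; onset = /mj/, preceding coda = /bz/.
V4 /e/ – V5 /e/: cluster /pf/ — the longest permitted-onset suffix is /f/; onset = /f/, preceding coda = /p/.
Result: jo.mjefg.zjobz.mjep.feb.
Mapping each syllable to C/V: /jo/ → CV, /mjefg/ → CCVCC, /zjobz/ → CCVCC, /mjep/ → CCVC, /feb/ → CVC.

CV.CCVCC.CCVCC.CCVC.CVC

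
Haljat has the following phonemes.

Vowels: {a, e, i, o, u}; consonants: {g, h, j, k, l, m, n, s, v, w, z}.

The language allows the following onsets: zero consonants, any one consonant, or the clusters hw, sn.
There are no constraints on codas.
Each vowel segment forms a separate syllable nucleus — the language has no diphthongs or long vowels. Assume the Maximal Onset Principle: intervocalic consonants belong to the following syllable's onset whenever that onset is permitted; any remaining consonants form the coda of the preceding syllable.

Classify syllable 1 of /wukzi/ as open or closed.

Vowels present: u, i; each is a nucleus, giving 2 syllables.
Between /u/ (V1) and /i/ (V2): /kz/; trying suffixes from longest down, /z/ is the first permitted one, so coda /k/ | onset /z/.
Syllabification: wuk.zi.
Syllable 1 is /wuk/ with coda /k/, so it is closed.

closed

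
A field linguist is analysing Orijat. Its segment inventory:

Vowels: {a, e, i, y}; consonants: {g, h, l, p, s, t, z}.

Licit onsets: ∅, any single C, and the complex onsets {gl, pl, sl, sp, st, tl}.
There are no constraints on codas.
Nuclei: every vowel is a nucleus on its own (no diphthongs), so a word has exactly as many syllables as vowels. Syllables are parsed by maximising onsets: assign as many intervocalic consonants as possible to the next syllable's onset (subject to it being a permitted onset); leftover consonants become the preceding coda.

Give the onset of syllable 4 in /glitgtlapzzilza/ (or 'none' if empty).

z

Nuclei (vowels): i, a, i, a → 4 syllables.
Between /i/ (V1) and /a/ (V2): /tgtl/ splits as /tg/ + /tl/ (/tl/ is the longest suffix that is a licit onset).
Between /a/ (V2) and /i/ (V3): /pzz/ splits as /pz/ + /z/ (/z/ is the longest suffix that is a licit onset).
Between /i/ (V3) and /a/ (V4): /lz/ splits as /l/ + /z/ (/z/ is the longest suffix that is a licit onset).
Putting it together: glitg.tlapz.zil.za.
Syllable 4 is /za/: onset /z/, nucleus /a/, coda ∅.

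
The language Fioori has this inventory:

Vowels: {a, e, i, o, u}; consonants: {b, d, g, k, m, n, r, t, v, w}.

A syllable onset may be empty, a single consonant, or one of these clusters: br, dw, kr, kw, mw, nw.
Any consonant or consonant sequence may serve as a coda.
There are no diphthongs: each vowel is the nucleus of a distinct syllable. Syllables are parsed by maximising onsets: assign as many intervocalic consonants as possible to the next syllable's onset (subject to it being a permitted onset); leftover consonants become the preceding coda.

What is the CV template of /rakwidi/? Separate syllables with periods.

CV.CCV.CV

The vowels are a, i, i — 3 nuclei, so 3 syllables.
σ1/σ2 boundary: /kw/ — entire cluster is a permitted onset → onset /kw/, coda ∅.
σ2/σ3 boundary: /d/ is a single consonant, so it becomes the next onset.
So the parse is ra.kwi.di.
Mapping each syllable to C/V: /ra/ → CV, /kwi/ → CCV, /di/ → CV.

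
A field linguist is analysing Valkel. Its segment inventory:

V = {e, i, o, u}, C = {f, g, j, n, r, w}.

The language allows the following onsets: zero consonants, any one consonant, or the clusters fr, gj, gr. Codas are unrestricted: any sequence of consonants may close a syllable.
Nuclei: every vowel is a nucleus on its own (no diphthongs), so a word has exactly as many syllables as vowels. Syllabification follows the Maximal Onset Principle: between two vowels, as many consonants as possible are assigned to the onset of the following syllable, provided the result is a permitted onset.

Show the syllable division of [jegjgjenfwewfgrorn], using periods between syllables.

jegj.gjenf.wewf.grorn

Vowels present: e, e, e, o; each is a nucleus, giving 4 syllables.
Between /e/ (V1) and /e/ (V2): /gjgj/ — longest licit onset from the right is /gj/, leaving /gj/ as coda.
Between /e/ (V2) and /e/ (V3): /nfw/; trying suffixes from longest down, /w/ is the first permitted one, so coda /nf/ | onset /w/.
Between /e/ (V3) and /o/ (V4): /wfgr/ splits as /wf/ + /gr/ (/gr/ is the longest suffix that is a licit onset).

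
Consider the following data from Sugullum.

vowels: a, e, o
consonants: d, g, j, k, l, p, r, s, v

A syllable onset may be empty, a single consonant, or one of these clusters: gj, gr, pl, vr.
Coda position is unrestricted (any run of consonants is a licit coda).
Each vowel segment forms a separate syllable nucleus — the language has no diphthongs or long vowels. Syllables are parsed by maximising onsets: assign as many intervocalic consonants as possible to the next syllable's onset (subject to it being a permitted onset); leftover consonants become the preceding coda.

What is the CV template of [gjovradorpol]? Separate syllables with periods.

Nuclei (vowels): o, a, o, o → 4 syllables.
/o…a/ gap (V1→V2): /vr/ is a licit onset in full, so it all attaches to the next syllable.
/a…o/ gap (V2→V3): /d/ is a single consonant, so it becomes the next onset.
/o…o/ gap (V3→V4): /rp/; trying suffixes from longest down, /p/ is the first permitted one, so coda /r/ | onset /p/.
Result: gjo.vra.dor.pol.
Mapping each syllable to C/V: /gjo/ → CCV, /vra/ → CCV, /dor/ → CVC, /pol/ → CVC.

CCV.CCV.CVC.CVC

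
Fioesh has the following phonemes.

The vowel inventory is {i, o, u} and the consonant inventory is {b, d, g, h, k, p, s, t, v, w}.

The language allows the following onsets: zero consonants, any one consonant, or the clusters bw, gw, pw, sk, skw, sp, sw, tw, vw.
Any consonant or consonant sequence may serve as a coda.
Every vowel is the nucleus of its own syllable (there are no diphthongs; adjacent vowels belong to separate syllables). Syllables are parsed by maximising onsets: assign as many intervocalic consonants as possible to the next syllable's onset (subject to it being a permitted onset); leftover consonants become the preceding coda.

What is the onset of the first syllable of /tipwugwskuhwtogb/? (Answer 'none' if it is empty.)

t

The vowels are i, u, u, o — 4 nuclei, so 4 syllables.
/i…u/ gap (V1→V2): /pw/ is a licit onset in full, so it all attaches to the next syllable.
/u…u/ gap (V2→V3): cluster /gwsk/ — the longest permitted-onset suffix is /sk/; onset = /sk/, preceding coda = /gw/.
/u…o/ gap (V3→V4): /hwt/ — longest licit onset from the right is /t/, leaving /hw/ as coda.
Result: ti.pwugw.skuhw.togb.
Syllable 1 is /ti/: onset /t/, nucleus /i/, coda ∅.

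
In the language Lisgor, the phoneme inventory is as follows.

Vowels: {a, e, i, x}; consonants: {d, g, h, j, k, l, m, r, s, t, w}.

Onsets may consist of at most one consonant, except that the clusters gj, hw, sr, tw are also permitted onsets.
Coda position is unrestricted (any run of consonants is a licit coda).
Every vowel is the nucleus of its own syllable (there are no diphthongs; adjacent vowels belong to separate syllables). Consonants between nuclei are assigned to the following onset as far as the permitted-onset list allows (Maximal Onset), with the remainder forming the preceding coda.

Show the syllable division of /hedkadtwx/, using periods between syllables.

hed.kad.twx

Vowels present: e, a, x; each is a nucleus, giving 3 syllables.
Between /e/ (V1) and /a/ (V2): /dk/ splits as /d/ + /k/ (/k/ is the longest suffix that is a licit onset).
Between /a/ (V2) and /x/ (V3): /dtw/ splits as /d/ + /tw/ (/tw/ is the longest suffix that is a licit onset).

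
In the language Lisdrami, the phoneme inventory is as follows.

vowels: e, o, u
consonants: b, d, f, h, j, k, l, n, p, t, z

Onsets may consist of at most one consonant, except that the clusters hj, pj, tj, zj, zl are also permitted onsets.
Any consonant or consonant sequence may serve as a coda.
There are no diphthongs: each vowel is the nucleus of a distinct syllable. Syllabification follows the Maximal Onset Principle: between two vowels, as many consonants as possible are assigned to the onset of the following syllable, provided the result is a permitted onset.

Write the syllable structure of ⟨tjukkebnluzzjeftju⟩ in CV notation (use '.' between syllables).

The vowels are u, e, u, e, u — 5 nuclei, so 5 syllables.
Between /u/ (V1) and /e/ (V2): cluster /kk/ — the longest permitted-onset suffix is /k/; onset = /k/, preceding coda = /k/.
Between /e/ (V2) and /u/ (V3): /bnl/; trying suffixes from longest down, /l/ is the first permitted one, so coda /bn/ | onset /l/.
Between /u/ (V3) and /e/ (V4): cluster /zzj/ — the longest permitted-onset suffix is /zj/; onset = /zj/, preceding coda = /z/.
Between /e/ (V4) and /u/ (V5): /ftj/ — longest licit onset from the right is /tj/, leaving /f/ as coda.
Result: tjuk.kebn.luz.zjef.tju.
Mapping each syllable to C/V: /tjuk/ → CCVC, /kebn/ → CVCC, /luz/ → CVC, /zjef/ → CCVC, /tju/ → CCV.

CCVC.CVCC.CVC.CCVC.CCV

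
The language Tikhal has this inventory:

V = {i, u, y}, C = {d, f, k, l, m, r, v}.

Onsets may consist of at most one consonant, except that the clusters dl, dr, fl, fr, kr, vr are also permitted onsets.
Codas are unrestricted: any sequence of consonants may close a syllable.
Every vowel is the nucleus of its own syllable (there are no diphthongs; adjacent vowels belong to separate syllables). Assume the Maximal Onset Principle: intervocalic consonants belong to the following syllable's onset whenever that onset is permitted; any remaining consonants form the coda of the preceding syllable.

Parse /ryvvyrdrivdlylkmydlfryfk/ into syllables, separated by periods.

Nuclei (vowels): y, y, i, y, y, y → 6 syllables.
/y…y/ gap (V1→V2): /vv/; trying suffixes from longest down, /v/ is the first permitted one, so coda /v/ | onset /v/.
/y…i/ gap (V2→V3): /rdr/ splits as /r/ + /dr/ (/dr/ is the longest suffix that is a licit onset).
/i…y/ gap (V3→V4): cluster /vdl/ — the longest permitted-onset suffix is /dl/; onset = /dl/, preceding coda = /v/.
/y…y/ gap (V4→V5): /lkm/ splits as /lk/ + /m/ (/m/ is the longest suffix that is a licit onset).
/y…y/ gap (V5→V6): /dlfr/ splits as /dl/ + /fr/ (/fr/ is the longest suffix that is a licit onset).

ryv.vyr.driv.dlylk.mydl.fryfk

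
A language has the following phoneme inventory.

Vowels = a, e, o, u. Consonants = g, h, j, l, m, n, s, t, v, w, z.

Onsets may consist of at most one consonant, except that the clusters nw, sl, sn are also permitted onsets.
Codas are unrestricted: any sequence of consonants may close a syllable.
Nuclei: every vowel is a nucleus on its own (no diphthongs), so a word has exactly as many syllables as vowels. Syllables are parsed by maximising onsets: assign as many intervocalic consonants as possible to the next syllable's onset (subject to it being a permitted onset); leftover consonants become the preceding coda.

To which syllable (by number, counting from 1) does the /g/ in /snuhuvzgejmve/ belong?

3

Nuclei (vowels): u, u, e, e → 4 syllables.
V1 /u/ – V2 /u/: /h/ → onset of the next syllable (single consonants are always licit onsets).
V2 /u/ – V3 /e/: cluster /vzg/ — the longest permitted-onset suffix is /g/; onset = /g/, preceding coda = /vz/.
V3 /e/ – V4 /e/: /jmv/ — longest licit onset from the right is /v/, leaving /jm/ as coda.
Syllabification: snu.huvz.gejm.ve.
The /g/ is in the onset of syllable 3 (/gejm/).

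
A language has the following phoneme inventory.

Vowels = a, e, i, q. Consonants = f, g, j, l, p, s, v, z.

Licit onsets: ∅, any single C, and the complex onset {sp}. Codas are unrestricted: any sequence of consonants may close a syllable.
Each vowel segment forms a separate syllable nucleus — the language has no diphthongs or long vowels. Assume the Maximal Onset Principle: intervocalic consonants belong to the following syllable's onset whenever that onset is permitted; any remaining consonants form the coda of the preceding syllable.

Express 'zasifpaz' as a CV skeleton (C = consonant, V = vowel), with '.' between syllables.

CV.CVC.CVC

The vowels are a, i, a — 3 nuclei, so 3 syllables.
V1 /a/ – V2 /i/: /s/ is a single consonant, so it becomes the next onset.
V2 /i/ – V3 /a/: /fp/; trying suffixes from longest down, /p/ is the first permitted one, so coda /f/ | onset /p/.
Syllabification: za.sif.paz.
Mapping each syllable to C/V: /za/ → CV, /sif/ → CVC, /paz/ → CVC.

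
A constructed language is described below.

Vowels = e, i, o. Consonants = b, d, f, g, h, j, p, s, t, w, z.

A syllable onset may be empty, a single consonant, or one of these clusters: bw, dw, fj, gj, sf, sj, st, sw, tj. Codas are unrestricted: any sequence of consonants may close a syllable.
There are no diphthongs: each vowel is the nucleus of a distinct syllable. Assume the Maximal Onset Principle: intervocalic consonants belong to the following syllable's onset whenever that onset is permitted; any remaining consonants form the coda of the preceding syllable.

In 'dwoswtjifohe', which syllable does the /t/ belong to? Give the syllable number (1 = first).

The vowels are o, i, o, e — 4 nuclei, so 4 syllables.
Between /o/ (V1) and /i/ (V2): cluster /swtj/ — the longest permitted-onset suffix is /tj/; onset = /tj/, preceding coda = /sw/.
Between /i/ (V2) and /o/ (V3): just /f/ — single C goes to the following onset.
Between /o/ (V3) and /e/ (V4): /h/ → onset of the next syllable (single consonants are always licit onsets).
Result: dwosw.tji.fo.he.
The /t/ is in the onset of syllable 2 (/tji/).

2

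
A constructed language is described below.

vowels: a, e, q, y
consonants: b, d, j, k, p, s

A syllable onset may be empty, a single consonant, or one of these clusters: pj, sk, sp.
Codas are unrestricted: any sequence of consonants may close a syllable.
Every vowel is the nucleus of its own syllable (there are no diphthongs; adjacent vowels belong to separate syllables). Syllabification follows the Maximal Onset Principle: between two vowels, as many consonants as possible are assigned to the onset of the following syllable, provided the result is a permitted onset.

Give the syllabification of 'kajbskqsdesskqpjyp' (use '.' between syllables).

The vowels are a, q, e, q, y — 5 nuclei, so 5 syllables.
/a…q/ gap (V1→V2): cluster /jbsk/ — the longest permitted-onset suffix is /sk/; onset = /sk/, preceding coda = /jb/.
/q…e/ gap (V2→V3): /sd/ splits as /s/ + /d/ (/d/ is the longest suffix that is a licit onset).
/e…q/ gap (V3→V4): cluster /ssk/ — the longest permitted-onset suffix is /sk/; onset = /sk/, preceding coda = /s/.
/q…y/ gap (V4→V5): cluster /pj/ — /pj/ is itself a permitted onset, so the whole cluster goes right; preceding coda = ∅.

kajb.skqs.des.skq.pjyp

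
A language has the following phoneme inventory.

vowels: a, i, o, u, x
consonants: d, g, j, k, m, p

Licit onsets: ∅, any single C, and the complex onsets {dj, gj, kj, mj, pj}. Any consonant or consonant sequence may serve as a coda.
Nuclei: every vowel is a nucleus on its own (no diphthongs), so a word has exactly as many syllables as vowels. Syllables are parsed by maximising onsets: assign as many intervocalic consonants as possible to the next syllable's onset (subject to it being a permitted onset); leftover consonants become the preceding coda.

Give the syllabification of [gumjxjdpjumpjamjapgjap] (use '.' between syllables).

The vowels are u, x, u, a, a, a — 6 nuclei, so 6 syllables.
σ1/σ2 boundary: /mj/ — entire cluster is a permitted onset → onset /mj/, coda ∅.
σ2/σ3 boundary: /jdpj/ — longest licit onset from the right is /pj/, leaving /jd/ as coda.
σ3/σ4 boundary: /mpj/ splits as /m/ + /pj/ (/pj/ is the longest suffix that is a licit onset).
σ4/σ5 boundary: cluster /mj/ — /mj/ is itself a permitted onset, so the whole cluster goes right; preceding coda = ∅.
σ5/σ6 boundary: /pgj/; trying suffixes from longest down, /gj/ is the first permitted one, so coda /p/ | onset /gj/.

gu.mjxjd.pjum.pja.mjap.gjap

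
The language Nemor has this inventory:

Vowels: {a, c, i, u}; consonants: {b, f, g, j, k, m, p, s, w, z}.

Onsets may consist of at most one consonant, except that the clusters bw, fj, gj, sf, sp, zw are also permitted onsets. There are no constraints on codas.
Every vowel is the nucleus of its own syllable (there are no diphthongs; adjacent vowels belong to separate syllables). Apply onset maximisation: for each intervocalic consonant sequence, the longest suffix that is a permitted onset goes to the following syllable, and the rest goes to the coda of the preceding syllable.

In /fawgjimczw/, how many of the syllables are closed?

2

Nuclei (vowels): a, i, c → 3 syllables.
σ1/σ2 boundary: /wgj/ — longest licit onset from the right is /gj/, leaving /w/ as coda.
σ2/σ3 boundary: /m/ → onset of the next syllable (single consonants are always licit onsets).
So the parse is faw.gji.mczw.
Classifying each syllable: /faw/ (closed), /gji/ (open), /mczw/ (closed).
Closed syllables: 2.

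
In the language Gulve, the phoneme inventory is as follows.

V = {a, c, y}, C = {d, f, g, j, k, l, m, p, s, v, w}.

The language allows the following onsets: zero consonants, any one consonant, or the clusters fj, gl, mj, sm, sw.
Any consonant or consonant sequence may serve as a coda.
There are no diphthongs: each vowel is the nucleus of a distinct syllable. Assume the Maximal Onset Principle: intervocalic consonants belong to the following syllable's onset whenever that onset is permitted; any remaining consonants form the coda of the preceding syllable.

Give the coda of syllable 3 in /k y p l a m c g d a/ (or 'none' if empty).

Nuclei (vowels): y, a, c, a → 4 syllables.
σ1/σ2 boundary: /pl/ — longest licit onset from the right is /l/, leaving /p/ as coda.
σ2/σ3 boundary: /m/ → onset of the next syllable (single consonants are always licit onsets).
σ3/σ4 boundary: /gd/; trying suffixes from longest down, /d/ is the first permitted one, so coda /g/ | onset /d/.
Result: kyp.la.mcg.da.
Syllable 3 is /mcg/: onset /m/, nucleus /c/, coda /g/.

g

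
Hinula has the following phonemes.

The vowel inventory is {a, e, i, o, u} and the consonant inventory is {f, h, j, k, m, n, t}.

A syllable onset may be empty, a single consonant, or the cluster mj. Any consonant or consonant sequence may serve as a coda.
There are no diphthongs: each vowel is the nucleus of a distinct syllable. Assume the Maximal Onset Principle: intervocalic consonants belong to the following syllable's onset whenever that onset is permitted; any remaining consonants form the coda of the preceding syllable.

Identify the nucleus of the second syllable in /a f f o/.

o

Vowels present: a, o; each is a nucleus, giving 2 syllables.
The second nucleus (vowel 2 from the left) is /o/.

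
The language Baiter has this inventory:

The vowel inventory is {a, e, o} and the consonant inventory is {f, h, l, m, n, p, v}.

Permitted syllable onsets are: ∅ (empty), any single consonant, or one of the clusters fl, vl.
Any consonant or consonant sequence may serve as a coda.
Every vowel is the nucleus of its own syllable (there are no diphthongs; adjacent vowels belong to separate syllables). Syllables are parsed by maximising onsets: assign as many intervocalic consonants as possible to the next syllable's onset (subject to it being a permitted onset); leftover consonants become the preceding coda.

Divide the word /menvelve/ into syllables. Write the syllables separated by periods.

men.vel.ve

Vowels present: e, e, e; each is a nucleus, giving 3 syllables.
Between /e/ (V1) and /e/ (V2): cluster /nv/ — the longest permitted-onset suffix is /v/; onset = /v/, preceding coda = /n/.
Between /e/ (V2) and /e/ (V3): cluster /lv/ — the longest permitted-onset suffix is /v/; onset = /v/, preceding coda = /l/.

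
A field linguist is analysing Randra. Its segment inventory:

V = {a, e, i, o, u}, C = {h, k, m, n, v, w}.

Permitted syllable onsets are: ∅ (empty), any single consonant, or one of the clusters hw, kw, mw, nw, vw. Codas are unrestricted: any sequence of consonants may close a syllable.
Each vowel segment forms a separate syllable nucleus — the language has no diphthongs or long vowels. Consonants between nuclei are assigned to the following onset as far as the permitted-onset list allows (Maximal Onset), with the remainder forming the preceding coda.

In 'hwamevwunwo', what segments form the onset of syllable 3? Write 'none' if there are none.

vw

Nuclei (vowels): a, e, u, o → 4 syllables.
σ1/σ2 boundary: /m/ → onset of the next syllable (single consonants are always licit onsets).
σ2/σ3 boundary: /vw/ — entire cluster is a permitted onset → onset /vw/, coda ∅.
σ3/σ4 boundary: cluster /nw/ — /nw/ is itself a permitted onset, so the whole cluster goes right; preceding coda = ∅.
Putting it together: hwa.me.vwu.nwo.
Syllable 3 is /vwu/: onset /vw/, nucleus /u/, coda ∅.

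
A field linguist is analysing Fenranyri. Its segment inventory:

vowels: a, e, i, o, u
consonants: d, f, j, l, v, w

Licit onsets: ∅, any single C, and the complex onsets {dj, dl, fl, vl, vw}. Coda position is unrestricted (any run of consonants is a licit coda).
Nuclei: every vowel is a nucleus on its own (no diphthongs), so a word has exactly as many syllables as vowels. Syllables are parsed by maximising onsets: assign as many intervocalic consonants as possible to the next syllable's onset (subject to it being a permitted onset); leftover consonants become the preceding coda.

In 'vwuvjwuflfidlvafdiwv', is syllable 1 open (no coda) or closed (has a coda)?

closed

Vowels present: u, u, i, a, i; each is a nucleus, giving 5 syllables.
σ1/σ2 boundary: /vjw/ splits as /vj/ + /w/ (/w/ is the longest suffix that is a licit onset).
σ2/σ3 boundary: /flf/ splits as /fl/ + /f/ (/f/ is the longest suffix that is a licit onset).
σ3/σ4 boundary: /dlv/ — longest licit onset from the right is /v/, leaving /dl/ as coda.
σ4/σ5 boundary: /fd/ splits as /f/ + /d/ (/d/ is the longest suffix that is a licit onset).
Putting it together: vwuvj.wufl.fidl.vaf.diwv.
Syllable 1 is /vwuvj/ with coda /vj/, so it is closed.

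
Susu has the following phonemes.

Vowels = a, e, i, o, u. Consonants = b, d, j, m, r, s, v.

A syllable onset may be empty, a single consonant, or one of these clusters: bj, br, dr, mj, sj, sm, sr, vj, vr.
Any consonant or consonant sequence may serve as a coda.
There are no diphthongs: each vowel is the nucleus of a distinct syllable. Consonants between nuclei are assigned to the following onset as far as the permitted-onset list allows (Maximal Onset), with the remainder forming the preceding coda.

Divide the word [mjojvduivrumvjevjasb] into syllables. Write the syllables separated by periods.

The vowels are o, u, i, u, e, a — 6 nuclei, so 6 syllables.
V1 /o/ – V2 /u/: cluster /jvd/ — the longest permitted-onset suffix is /d/; onset = /d/, preceding coda = /jv/.
V2 /u/ – V3 /i/: hiatus — the boundary sits between the two vowels.
V3 /i/ – V4 /u/: cluster /vr/ — /vr/ is itself a permitted onset, so the whole cluster goes right; preceding coda = ∅.
V4 /u/ – V5 /e/: /mvj/ splits as /m/ + /vj/ (/vj/ is the longest suffix that is a licit onset).
V5 /e/ – V6 /a/: cluster /vj/ — /vj/ is itself a permitted onset, so the whole cluster goes right; preceding coda = ∅.

mjojv.du.i.vrum.vje.vjasb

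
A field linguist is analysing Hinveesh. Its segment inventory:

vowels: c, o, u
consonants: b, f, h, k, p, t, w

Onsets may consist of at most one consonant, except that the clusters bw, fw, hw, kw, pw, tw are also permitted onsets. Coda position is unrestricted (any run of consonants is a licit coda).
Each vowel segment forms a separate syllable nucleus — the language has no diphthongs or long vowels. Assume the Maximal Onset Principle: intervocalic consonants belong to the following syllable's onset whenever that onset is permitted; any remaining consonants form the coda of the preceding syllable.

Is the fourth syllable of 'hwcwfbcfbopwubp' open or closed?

closed

Nuclei (vowels): c, c, o, u → 4 syllables.
V1 /c/ – V2 /c/: /wfb/ — longest licit onset from the right is /b/, leaving /wf/ as coda.
V2 /c/ – V3 /o/: cluster /fb/ — the longest permitted-onset suffix is /b/; onset = /b/, preceding coda = /f/.
V3 /o/ – V4 /u/: /pw/ is a licit onset in full, so it all attaches to the next syllable.
Putting it together: hwcwf.bcf.bo.pwubp.
Syllable 4 is /pwubp/ with coda /bp/, so it is closed.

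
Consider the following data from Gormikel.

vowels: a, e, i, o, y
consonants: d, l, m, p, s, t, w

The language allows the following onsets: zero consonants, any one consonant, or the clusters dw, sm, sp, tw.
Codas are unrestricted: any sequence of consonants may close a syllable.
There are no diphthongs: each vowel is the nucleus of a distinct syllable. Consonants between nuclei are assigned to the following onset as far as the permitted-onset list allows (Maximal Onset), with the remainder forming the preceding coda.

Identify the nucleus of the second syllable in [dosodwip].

o

The vowels are o, o, i — 3 nuclei, so 3 syllables.
The second nucleus (vowel 2 from the left) is /o/.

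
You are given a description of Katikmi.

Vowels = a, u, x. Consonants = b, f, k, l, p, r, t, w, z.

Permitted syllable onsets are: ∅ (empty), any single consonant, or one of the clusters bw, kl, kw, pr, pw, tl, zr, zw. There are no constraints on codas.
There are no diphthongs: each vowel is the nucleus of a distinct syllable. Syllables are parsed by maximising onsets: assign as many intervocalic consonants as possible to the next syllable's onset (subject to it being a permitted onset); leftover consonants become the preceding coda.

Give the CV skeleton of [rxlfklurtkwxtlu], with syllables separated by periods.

Nuclei (vowels): x, u, x, u → 4 syllables.
/x…u/ gap (V1→V2): /lfkl/ — longest licit onset from the right is /kl/, leaving /lf/ as coda.
/u…x/ gap (V2→V3): /rtkw/; trying suffixes from longest down, /kw/ is the first permitted one, so coda /rt/ | onset /kw/.
/x…u/ gap (V3→V4): /tl/ is a licit onset in full, so it all attaches to the next syllable.
Syllabification: rxlf.klurt.kwx.tlu.
Mapping each syllable to C/V: /rxlf/ → CVCC, /klurt/ → CCVCC, /kwx/ → CCV, /tlu/ → CCV.

CVCC.CCVCC.CCV.CCV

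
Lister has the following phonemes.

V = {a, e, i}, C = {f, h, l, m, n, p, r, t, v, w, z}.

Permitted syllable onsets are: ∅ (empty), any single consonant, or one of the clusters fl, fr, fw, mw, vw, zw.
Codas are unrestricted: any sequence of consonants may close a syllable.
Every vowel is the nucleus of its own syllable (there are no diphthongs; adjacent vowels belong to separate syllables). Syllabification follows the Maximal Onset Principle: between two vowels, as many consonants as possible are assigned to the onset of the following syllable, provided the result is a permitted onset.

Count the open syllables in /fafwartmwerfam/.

Vowels present: a, a, e, a; each is a nucleus, giving 4 syllables.
/a…a/ gap (V1→V2): /fw/ — entire cluster is a permitted onset → onset /fw/, coda ∅.
/a…e/ gap (V2→V3): cluster /rtmw/ — the longest permitted-onset suffix is /mw/; onset = /mw/, preceding coda = /rt/.
/e…a/ gap (V3→V4): /rf/ — longest licit onset from the right is /f/, leaving /r/ as coda.
Putting it together: fa.fwart.mwer.fam.
Classifying each syllable: /fa/ (open), /fwart/ (closed), /mwer/ (closed), /fam/ (closed).
Open syllables: 1.

1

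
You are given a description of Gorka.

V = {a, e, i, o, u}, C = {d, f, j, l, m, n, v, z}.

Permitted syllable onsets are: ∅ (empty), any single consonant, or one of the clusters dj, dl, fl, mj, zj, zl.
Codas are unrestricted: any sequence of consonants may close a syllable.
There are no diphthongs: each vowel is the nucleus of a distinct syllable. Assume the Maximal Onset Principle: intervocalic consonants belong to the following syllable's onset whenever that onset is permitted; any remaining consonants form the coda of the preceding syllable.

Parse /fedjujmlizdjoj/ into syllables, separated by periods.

Nuclei (vowels): e, u, i, o → 4 syllables.
V1 /e/ – V2 /u/: /dj/ — entire cluster is a permitted onset → onset /dj/, coda ∅.
V2 /u/ – V3 /i/: /jml/ splits as /jm/ + /l/ (/l/ is the longest suffix that is a licit onset).
V3 /i/ – V4 /o/: /zdj/ splits as /z/ + /dj/ (/dj/ is the longest suffix that is a licit onset).

fe.djujm.liz.djoj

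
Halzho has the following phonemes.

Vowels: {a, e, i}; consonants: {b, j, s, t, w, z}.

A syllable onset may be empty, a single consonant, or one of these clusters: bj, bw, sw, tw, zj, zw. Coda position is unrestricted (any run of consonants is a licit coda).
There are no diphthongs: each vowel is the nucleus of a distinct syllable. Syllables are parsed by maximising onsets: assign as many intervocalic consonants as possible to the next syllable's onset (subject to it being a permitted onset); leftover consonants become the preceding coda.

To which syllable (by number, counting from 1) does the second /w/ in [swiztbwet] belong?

2

Vowels present: i, e; each is a nucleus, giving 2 syllables.
V1 /i/ – V2 /e/: /ztbw/; trying suffixes from longest down, /bw/ is the first permitted one, so coda /zt/ | onset /bw/.
Putting it together: swizt.bwet.
The second /w/ is in the onset of syllable 2 (/bwet/).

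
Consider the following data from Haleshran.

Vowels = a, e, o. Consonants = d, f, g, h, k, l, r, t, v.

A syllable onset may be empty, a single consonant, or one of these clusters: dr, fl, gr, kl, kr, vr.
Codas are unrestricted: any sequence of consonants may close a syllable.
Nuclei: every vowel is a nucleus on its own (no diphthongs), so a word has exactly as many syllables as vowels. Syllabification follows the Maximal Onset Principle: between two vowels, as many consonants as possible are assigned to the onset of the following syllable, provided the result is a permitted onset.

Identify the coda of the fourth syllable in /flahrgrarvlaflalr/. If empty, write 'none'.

lr

Nuclei (vowels): a, a, a, a → 4 syllables.
Between /a/ (V1) and /a/ (V2): /hrgr/ — longest licit onset from the right is /gr/, leaving /hr/ as coda.
Between /a/ (V2) and /a/ (V3): cluster /rvl/ — the longest permitted-onset suffix is /l/; onset = /l/, preceding coda = /rv/.
Between /a/ (V3) and /a/ (V4): /fl/ — entire cluster is a permitted onset → onset /fl/, coda ∅.
So the parse is flahr.grarv.la.flalr.
Syllable 4 is /flalr/: onset /fl/, nucleus /a/, coda /lr/.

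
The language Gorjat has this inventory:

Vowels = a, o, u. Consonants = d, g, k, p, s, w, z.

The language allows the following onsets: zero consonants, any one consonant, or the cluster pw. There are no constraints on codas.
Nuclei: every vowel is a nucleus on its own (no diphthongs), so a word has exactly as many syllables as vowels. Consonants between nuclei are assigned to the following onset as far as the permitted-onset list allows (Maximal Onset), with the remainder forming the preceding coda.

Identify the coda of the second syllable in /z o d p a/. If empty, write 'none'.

Nuclei (vowels): o, a → 2 syllables.
σ1/σ2 boundary: /dp/; trying suffixes from longest down, /p/ is the first permitted one, so coda /d/ | onset /p/.
Putting it together: zod.pa.
Syllable 2 is /pa/: onset /p/, nucleus /a/, coda ∅.

none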